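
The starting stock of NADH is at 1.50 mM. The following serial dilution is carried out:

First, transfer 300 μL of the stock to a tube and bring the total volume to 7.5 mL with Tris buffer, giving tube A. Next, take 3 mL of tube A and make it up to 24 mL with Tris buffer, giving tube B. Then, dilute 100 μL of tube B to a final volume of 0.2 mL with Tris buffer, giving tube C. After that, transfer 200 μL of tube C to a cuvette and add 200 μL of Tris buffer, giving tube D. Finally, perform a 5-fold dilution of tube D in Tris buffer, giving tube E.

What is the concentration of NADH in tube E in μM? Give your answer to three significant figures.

Step 1: 300 μL brought to 7.5 mL → factor 7500/300 = 25
Step 2: 3 mL brought to 24 mL → factor 24/3 = 8
Step 3: 100 μL brought to 0.2 mL → factor 200/100 = 2
Step 4: 200 μL + 200 μL = 400 μL total → factor 400/200 = 2
Step 5: 5-fold → factor 5
Overall dilution factor = 25 × 8 × 2 × 2 × 5 = 4000
Final = 1.50 mM / 4000 = 0.0003750 mM = 0.375 μM

0.375 μM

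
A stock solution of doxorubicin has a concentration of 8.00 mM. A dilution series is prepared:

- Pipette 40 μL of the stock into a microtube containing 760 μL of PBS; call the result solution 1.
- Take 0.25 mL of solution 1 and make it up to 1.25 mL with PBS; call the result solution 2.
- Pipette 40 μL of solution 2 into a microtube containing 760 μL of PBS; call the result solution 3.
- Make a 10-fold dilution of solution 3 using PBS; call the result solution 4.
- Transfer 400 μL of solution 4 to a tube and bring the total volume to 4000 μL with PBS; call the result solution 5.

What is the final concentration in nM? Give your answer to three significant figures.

Step 1: 40 μL + 760 μL = 800 μL total → factor 800/40 = 20
Step 2: 0.25 mL brought to 1.25 mL → factor 1.25/0.25 = 5
Step 3: 40 μL + 760 μL = 800 μL total → factor 800/40 = 20
Step 4: 10-fold → factor 10
Step 5: 400 μL brought to 4000 μL → factor 4000/400 = 10
Overall dilution factor = 20 × 5 × 20 × 10 × 10 = 2 × 10^5
Final = 8.00 mM / 2 × 10^5 = 4.000 × 10^-5 mM = 40.0 nM

40.0 nM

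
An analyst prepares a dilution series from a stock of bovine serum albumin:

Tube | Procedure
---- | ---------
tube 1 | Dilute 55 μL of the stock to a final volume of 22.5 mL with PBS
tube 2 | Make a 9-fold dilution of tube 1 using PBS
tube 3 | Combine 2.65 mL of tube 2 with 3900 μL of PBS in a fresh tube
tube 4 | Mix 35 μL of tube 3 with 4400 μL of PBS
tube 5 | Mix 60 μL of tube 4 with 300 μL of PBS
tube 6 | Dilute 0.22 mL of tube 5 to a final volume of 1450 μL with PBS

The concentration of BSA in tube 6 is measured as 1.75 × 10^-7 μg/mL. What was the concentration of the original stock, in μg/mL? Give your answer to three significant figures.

7.98 μg/mL

Step 1: 55 μL brought to 22.5 mL → factor 22500/55 = 409.09
Step 2: 9-fold → factor 9
Step 3: 2.65 mL + 3900 μL = 6.55 mL total → factor 6.55/2.65 = 2.4717
Step 4: 35 μL + 4400 μL = 4435 μL total → factor 4435/35 = 126.71
Step 5: 60 μL + 300 μL = 360 μL total → factor 360/60 = 6
Step 6: 0.22 mL brought to 1450 μL → factor 1.45/0.22 = 6.5909
Overall dilution factor = 409.09 × 9 × 2.4717 × 126.71 × 6 × 6.5909 = 4.5602 × 10^7
Stock = 1.75 × 10^-7 μg/mL × 4.5602 × 10^7 = 7.98 μg/mL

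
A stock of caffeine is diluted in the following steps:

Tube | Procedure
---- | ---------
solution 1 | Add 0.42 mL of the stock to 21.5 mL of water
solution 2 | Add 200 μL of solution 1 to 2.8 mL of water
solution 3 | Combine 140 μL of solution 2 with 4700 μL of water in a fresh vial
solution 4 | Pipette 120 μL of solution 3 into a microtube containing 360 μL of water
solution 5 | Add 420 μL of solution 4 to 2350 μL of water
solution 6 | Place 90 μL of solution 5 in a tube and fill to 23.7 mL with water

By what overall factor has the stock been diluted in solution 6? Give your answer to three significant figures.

1.88 × 10^8

Step 1: 0.42 mL + 21.5 mL = 21.92 mL total → factor 21.92/0.42 = 52.19
Step 2: 200 μL + 2.8 mL = 3000 μL total → factor 3000/200 = 15
Step 3: 140 μL + 4700 μL = 4840 μL total → factor 4840/140 = 34.571
Step 4: 120 μL + 360 μL = 480 μL total → factor 480/120 = 4
Step 5: 420 μL + 2350 μL = 2770 μL total → factor 2770/420 = 6.5952
Step 6: 90 μL brought to 23.7 mL → factor 23700/90 = 263.33
Overall dilution factor = 52.19 × 15 × 34.571 × 4 × 6.5952 × 263.33 = 1.8802 × 10^8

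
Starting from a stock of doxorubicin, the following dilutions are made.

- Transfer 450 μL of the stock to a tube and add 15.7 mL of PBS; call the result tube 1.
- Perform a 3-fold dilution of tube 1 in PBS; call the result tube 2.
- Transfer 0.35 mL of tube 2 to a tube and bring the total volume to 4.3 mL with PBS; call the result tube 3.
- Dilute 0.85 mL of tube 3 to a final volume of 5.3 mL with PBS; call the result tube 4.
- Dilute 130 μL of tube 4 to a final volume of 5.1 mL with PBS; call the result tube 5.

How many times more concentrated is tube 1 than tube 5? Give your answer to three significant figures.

9.02 × 10^3

Step 1: 450 μL + 15.7 mL = 16150 μL total → factor 16150/450 = 35.889
Step 2: 3-fold → factor 3
Step 3: 0.35 mL brought to 4.3 mL → factor 4.3/0.35 = 12.286
Step 4: 0.85 mL brought to 5.3 mL → factor 5.3/0.85 = 6.2353
Step 5: 130 μL brought to 5.1 mL → factor 5100/130 = 39.231
Dilution factor to tube 1 = 35.889; to tube 5 = 3.2357 × 10^5
[tube 1]/[tube 5] = (factor to tube 5)/(factor to tube 1) = 3.2357 × 10^5/35.889 = 9.02 × 10^3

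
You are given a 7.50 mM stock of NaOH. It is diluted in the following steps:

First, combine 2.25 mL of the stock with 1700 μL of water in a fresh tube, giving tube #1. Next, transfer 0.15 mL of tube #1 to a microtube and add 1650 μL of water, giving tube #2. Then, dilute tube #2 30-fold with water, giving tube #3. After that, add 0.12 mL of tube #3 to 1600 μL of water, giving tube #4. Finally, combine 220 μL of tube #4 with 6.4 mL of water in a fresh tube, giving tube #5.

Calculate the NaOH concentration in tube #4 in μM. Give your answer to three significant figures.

Step 1: 2.25 mL + 1700 μL = 3.95 mL total → factor 3.95/2.25 = 1.7556
Step 2: 0.15 mL + 1650 μL = 1.8 mL total → factor 1.8/0.15 = 12
Step 3: 30-fold → factor 30
Step 4: 0.12 mL + 1600 μL = 1.72 mL total → factor 1.72/0.12 = 14.333
Dilution factor through tube #4 = 1.7556 × 12 × 30 × 14.333 = 9058.7
[tube #4] = 7.50 mM / 9058.7 = 0.0008279 mM = 0.828 μM

0.828 μM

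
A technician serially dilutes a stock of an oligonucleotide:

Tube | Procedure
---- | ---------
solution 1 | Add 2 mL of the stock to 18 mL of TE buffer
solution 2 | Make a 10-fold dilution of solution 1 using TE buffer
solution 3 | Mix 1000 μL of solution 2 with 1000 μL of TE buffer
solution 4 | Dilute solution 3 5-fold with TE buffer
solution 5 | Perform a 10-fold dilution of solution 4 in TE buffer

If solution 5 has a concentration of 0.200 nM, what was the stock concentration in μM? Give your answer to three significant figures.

Step 1: 2 mL + 18 mL = 20 mL total → factor 20/2 = 10
Step 2: 10-fold → factor 10
Step 3: 1000 μL + 1000 μL = 2000 μL total → factor 2000/1000 = 2
Step 4: 5-fold → factor 5
Step 5: 10-fold → factor 10
Overall dilution factor = 10 × 10 × 2 × 5 × 10 = 10000
Stock = 0.200 nM × 10000 = 2000 nM = 2.00 μM

2.00 μM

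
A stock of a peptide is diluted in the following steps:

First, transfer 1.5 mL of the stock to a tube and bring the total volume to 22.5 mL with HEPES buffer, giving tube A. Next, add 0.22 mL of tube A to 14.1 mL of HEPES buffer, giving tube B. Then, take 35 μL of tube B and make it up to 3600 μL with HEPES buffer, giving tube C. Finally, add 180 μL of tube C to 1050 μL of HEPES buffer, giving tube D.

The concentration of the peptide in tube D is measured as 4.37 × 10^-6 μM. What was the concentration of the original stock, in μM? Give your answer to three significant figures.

Step 1: 1.5 mL brought to 22.5 mL → factor 22.5/1.5 = 15
Step 2: 0.22 mL + 14.1 mL = 14.32 mL total → factor 14.32/0.22 = 65.091
Step 3: 35 μL brought to 3600 μL → factor 3600/35 = 102.86
Step 4: 180 μL + 1050 μL = 1230 μL total → factor 1230/180 = 6.8333
Overall dilution factor = 15 × 65.091 × 102.86 × 6.8333 = 6.8624 × 10^5
Stock = 4.37 × 10^-6 μM × 6.8624 × 10^5 = 3.00 μM

3.00 μM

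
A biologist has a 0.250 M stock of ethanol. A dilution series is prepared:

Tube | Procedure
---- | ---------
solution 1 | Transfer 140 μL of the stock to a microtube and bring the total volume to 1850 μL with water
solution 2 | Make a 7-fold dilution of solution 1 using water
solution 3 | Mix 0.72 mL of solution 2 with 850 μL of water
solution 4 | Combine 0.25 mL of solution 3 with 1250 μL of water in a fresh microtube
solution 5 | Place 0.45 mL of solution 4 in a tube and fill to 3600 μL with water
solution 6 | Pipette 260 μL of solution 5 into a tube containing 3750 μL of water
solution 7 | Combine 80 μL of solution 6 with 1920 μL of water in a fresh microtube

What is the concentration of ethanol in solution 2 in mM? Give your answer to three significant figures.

2.70 mM

Step 1: 140 μL brought to 1850 μL → factor 1850/140 = 13.214
Step 2: 7-fold → factor 7
Dilution factor through solution 2 = 13.214 × 7 = 92.5
[solution 2] = 0.250 M / 92.5 = 0.002703 M = 2.70 mM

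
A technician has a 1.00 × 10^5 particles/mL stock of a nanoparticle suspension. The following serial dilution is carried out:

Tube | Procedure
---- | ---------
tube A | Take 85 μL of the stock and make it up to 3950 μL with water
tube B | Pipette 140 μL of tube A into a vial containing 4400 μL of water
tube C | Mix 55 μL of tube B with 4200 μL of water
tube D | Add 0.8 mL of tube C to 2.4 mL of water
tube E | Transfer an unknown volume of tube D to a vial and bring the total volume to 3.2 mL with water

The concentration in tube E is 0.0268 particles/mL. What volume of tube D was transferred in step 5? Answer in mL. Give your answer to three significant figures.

0.400 mL

Step 1: 85 μL brought to 3950 μL → factor 3950/85 = 46.471
Step 2: 140 μL + 4400 μL = 4540 μL total → factor 4540/140 = 32.429
Step 3: 55 μL + 4200 μL = 4255 μL total → factor 4255/55 = 77.364
Step 4: 0.8 mL + 2.4 mL = 3.2 mL total → factor 3.2/0.8 = 4
Step 5: v brought to 3.2 mL → factor = 3.2 mL/v
Product of known-step factors = 4.6634 × 10^5
Overall factor = 1.00 × 10^5 particles/mL / (0.0268 particles/mL) = 3.7313 × 10^6
Step-5 factor = 3.7313 × 10^6 / 4.6634 × 10^5 = 8.0013
v = 3.2 mL / 8.0013 = 0.400 mL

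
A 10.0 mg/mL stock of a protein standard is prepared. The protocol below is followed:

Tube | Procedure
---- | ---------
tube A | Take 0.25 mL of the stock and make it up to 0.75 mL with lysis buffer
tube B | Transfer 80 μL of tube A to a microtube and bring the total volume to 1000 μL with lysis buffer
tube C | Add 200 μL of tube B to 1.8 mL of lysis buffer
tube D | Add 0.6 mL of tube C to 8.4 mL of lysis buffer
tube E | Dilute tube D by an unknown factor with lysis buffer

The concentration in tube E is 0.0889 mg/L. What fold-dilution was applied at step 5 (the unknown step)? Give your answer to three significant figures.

20.0-fold

Step 1: 0.25 mL brought to 0.75 mL → factor 0.75/0.25 = 3
Step 2: 80 μL brought to 1000 μL → factor 1000/80 = 12.5
Step 3: 200 μL + 1.8 mL = 2000 μL total → factor 2000/200 = 10
Step 4: 0.6 mL + 8.4 mL = 9 mL total → factor 9/0.6 = 15
Step 5: unknown factor x
Product of known-step factors = 5625
Overall factor = 10.0 mg/mL / (0.0889 mg/L) = 1.1249 × 10^5
x = 1.1249 × 10^5 / 5625 = 20.0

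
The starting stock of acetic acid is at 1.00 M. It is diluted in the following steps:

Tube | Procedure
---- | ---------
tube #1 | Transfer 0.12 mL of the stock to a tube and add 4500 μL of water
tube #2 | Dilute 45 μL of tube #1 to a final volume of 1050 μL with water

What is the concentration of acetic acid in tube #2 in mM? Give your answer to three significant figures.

1.11 mM

Step 1: 0.12 mL + 4500 μL = 4.62 mL total → factor 4.62/0.12 = 38.5
Step 2: 45 μL brought to 1050 μL → factor 1050/45 = 23.333
Overall dilution factor = 38.5 × 23.333 = 898.33
Final = 1.00 M / 898.33 = 0.001113 M = 1.11 mM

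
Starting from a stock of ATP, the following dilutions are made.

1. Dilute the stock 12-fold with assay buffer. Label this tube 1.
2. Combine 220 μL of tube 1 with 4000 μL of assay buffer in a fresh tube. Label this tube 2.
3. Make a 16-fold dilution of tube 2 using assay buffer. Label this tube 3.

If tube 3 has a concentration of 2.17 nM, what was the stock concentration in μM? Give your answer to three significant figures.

7.99 μM

Step 1: 12-fold → factor 12
Step 2: 220 μL + 4000 μL = 4220 μL total → factor 4220/220 = 19.182
Step 3: 16-fold → factor 16
Overall dilution factor = 12 × 19.182 × 16 = 3682.9
Stock = 2.17 nM × 3682.9 = 7992 nM = 7.99 μM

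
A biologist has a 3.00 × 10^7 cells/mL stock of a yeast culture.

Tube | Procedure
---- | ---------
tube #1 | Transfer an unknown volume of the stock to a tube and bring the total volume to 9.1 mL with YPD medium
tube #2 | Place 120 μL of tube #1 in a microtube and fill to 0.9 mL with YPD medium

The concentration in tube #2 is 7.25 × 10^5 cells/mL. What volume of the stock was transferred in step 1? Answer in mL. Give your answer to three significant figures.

Step 1: v brought to 9.1 mL → factor = 9.1 mL/v
Step 2: 120 μL brought to 0.9 mL → factor 900/120 = 7.5
Product of known-step factors = 7.5
Overall factor = 3.00 × 10^7 cells/mL / (7.25 × 10^5 cells/mL) = 41.379
Step-1 factor = 41.379 / 7.5 = 5.5172
v = 9.1 mL / 5.5172 = 1.65 mL

1.65 mL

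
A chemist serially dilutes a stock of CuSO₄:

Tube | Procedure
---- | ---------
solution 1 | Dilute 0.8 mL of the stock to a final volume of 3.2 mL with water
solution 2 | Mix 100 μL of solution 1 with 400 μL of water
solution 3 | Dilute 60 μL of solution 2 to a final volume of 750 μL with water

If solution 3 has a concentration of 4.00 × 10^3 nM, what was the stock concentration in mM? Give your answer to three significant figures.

Step 1: 0.8 mL brought to 3.2 mL → factor 3.2/0.8 = 4
Step 2: 100 μL + 400 μL = 500 μL total → factor 500/100 = 5
Step 3: 60 μL brought to 750 μL → factor 750/60 = 12.5
Overall dilution factor = 4 × 5 × 12.5 = 250
Stock = 4.00 × 10^3 nM × 250 = 1.000 × 10^6 nM = 1.00 mM

1.00 mM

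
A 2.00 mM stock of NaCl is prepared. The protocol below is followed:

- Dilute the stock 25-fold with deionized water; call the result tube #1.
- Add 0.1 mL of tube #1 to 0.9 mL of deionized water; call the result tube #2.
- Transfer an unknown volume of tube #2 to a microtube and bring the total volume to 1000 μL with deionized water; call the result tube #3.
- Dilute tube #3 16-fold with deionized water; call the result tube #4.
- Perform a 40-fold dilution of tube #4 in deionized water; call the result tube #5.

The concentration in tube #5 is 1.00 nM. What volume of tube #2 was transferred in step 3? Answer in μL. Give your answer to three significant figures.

80.0 μL

Step 1: 25-fold → factor 25
Step 2: 0.1 mL + 0.9 mL = 1 mL total → factor 1/0.1 = 10
Step 3: v brought to 1000 μL → factor = 1000 μL/v
Step 4: 16-fold → factor 16
Step 5: 40-fold → factor 40
Product of known-step factors = 1.6 × 10^5
Overall factor = 2.00 mM / (1.00 nM) = 2 × 10^6
Step-3 factor = 2 × 10^6 / 1.6 × 10^5 = 12.5
v = 1000 μL / 12.5 = 80.0 μL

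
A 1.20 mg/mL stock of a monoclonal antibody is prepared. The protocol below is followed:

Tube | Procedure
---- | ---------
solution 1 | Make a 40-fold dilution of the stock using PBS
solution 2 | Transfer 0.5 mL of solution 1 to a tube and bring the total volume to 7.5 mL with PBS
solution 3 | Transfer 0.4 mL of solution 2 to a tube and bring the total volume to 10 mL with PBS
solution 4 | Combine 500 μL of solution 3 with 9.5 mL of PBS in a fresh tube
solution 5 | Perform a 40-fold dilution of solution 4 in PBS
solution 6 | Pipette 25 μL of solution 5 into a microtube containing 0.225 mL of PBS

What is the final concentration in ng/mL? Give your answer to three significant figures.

Step 1: 40-fold → factor 40
Step 2: 0.5 mL brought to 7.5 mL → factor 7.5/0.5 = 15
Step 3: 0.4 mL brought to 10 mL → factor 10/0.4 = 25
Step 4: 500 μL + 9.5 mL = 10000 μL total → factor 10000/500 = 20
Step 5: 40-fold → factor 40
Step 6: 25 μL + 0.225 mL = 250 μL total → factor 250/25 = 10
Overall dilution factor = 40 × 15 × 25 × 20 × 40 × 10 = 1.2 × 10^8
Final = 1.20 mg/mL / 1.2 × 10^8 = 1.000 × 10^-8 mg/mL = 0.0100 ng/mL

0.0100 ng/mL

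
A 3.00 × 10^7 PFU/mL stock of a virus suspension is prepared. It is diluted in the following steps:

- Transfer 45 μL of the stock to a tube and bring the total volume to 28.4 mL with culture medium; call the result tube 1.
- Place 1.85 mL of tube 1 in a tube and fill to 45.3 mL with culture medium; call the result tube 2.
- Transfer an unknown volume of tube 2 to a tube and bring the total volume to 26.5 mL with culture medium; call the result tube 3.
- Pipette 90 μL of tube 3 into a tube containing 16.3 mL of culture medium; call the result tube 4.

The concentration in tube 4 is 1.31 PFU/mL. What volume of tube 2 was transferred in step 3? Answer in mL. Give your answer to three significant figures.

Step 1: 45 μL brought to 28.4 mL → factor 28400/45 = 631.11
Step 2: 1.85 mL brought to 45.3 mL → factor 45.3/1.85 = 24.486
Step 3: v brought to 26.5 mL → factor = 26.5 mL/v
Step 4: 90 μL + 16.3 mL = 16390 μL total → factor 16390/90 = 182.11
Product of known-step factors = 2.8143 × 10^6
Overall factor = 3.00 × 10^7 PFU/mL / (1.31 PFU/mL) = 2.2901 × 10^7
Step-3 factor = 2.2901 × 10^7 / 2.8143 × 10^6 = 8.1373
v = 26.5 mL / 8.1373 = 3.26 mL

3.26 mL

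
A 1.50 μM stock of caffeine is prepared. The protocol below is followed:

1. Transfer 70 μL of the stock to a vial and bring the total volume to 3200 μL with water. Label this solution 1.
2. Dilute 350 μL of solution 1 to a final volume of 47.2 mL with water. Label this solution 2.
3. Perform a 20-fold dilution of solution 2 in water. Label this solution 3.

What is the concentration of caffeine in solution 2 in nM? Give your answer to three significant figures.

0.243 nM

Step 1: 70 μL brought to 3200 μL → factor 3200/70 = 45.714
Step 2: 350 μL brought to 47.2 mL → factor 47200/350 = 134.86
Dilution factor through solution 2 = 45.714 × 134.86 = 6164.9
[solution 2] = 1.50 μM / 6164.9 = 0.0002433 μM = 0.243 nM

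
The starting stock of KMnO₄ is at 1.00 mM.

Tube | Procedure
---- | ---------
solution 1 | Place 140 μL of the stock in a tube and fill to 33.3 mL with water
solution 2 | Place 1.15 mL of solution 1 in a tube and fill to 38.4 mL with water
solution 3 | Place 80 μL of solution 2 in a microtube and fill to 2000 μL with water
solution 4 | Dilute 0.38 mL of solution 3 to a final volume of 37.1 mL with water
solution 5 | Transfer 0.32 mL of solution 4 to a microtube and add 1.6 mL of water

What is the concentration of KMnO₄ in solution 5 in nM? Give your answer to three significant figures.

0.00860 nM

Step 1: 140 μL brought to 33.3 mL → factor 33300/140 = 237.86
Step 2: 1.15 mL brought to 38.4 mL → factor 38.4/1.15 = 33.391
Step 3: 80 μL brought to 2000 μL → factor 2000/80 = 25
Step 4: 0.38 mL brought to 37.1 mL → factor 37.1/0.38 = 97.632
Step 5: 0.32 mL + 1.6 mL = 1.92 mL total → factor 1.92/0.32 = 6
Overall dilution factor = 237.86 × 33.391 × 25 × 97.632 × 6 = 1.1631 × 10^8
Final = 1.00 mM / 1.1631 × 10^8 = 8.597 × 10^-9 mM = 0.00860 nM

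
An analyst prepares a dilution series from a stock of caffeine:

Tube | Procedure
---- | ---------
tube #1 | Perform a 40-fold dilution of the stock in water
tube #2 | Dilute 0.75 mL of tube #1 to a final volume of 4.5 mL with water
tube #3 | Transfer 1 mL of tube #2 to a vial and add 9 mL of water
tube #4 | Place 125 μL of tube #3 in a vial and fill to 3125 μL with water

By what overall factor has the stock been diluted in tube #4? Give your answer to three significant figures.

Step 1: 40-fold → factor 40
Step 2: 0.75 mL brought to 4.5 mL → factor 4.5/0.75 = 6
Step 3: 1 mL + 9 mL = 10 mL total → factor 10/1 = 10
Step 4: 125 μL brought to 3125 μL → factor 3125/125 = 25
Overall dilution factor = 40 × 6 × 10 × 25 = 60000

6.00 × 10^4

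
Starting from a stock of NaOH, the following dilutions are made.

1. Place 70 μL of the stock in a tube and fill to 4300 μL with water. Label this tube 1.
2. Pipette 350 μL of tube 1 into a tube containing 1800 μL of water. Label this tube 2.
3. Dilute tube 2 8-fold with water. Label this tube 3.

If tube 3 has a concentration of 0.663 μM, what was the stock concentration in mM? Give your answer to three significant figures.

Step 1: 70 μL brought to 4300 μL → factor 4300/70 = 61.429
Step 2: 350 μL + 1800 μL = 2150 μL total → factor 2150/350 = 6.1429
Step 3: 8-fold → factor 8
Overall dilution factor = 61.429 × 6.1429 × 8 = 3018.8
Stock = 0.663 μM × 3018.8 = 2001 μM = 2.00 mM

2.00 mM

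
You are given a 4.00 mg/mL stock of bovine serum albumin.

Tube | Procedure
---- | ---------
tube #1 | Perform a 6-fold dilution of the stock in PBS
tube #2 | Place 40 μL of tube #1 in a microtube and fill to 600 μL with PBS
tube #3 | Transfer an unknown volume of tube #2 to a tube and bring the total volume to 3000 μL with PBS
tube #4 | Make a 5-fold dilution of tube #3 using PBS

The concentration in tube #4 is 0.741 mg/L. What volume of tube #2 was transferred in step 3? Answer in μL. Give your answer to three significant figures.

250 μL

Step 1: 6-fold → factor 6
Step 2: 40 μL brought to 600 μL → factor 600/40 = 15
Step 3: v brought to 3000 μL → factor = 3000 μL/v
Step 4: 5-fold → factor 5
Product of known-step factors = 450
Overall factor = 4.00 mg/mL / (0.741 mg/L) = 5398.1
Step-3 factor = 5398.1 / 450 = 11.996
v = 3000 μL / 11.996 = 250 μL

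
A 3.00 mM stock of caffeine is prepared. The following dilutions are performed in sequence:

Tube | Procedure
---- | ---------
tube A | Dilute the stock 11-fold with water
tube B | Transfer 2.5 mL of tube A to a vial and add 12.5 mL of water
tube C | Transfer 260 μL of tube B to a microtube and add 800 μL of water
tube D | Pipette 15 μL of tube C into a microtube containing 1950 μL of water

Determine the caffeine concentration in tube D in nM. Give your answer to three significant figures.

Step 1: 11-fold → factor 11
Step 2: 2.5 mL + 12.5 mL = 15 mL total → factor 15/2.5 = 6
Step 3: 260 μL + 800 μL = 1060 μL total → factor 1060/260 = 4.0769
Step 4: 15 μL + 1950 μL = 1965 μL total → factor 1965/15 = 131
Overall dilution factor = 11 × 6 × 4.0769 × 131 = 35249
Final = 3.00 mM / 35249 = 8.511 × 10^-5 mM = 85.1 nM

85.1 nM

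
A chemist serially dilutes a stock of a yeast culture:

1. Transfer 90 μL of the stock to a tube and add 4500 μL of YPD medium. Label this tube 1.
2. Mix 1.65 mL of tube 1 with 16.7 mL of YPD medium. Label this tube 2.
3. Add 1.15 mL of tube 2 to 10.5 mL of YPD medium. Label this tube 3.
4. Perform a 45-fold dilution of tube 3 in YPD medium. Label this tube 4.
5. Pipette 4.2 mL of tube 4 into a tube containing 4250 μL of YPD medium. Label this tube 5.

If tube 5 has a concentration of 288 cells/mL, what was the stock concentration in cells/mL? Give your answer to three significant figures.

1.50 × 10^8 cells/mL

Step 1: 90 μL + 4500 μL = 4590 μL total → factor 4590/90 = 51
Step 2: 1.65 mL + 16.7 mL = 18.35 mL total → factor 18.35/1.65 = 11.121
Step 3: 1.15 mL + 10.5 mL = 11.65 mL total → factor 11.65/1.15 = 10.13
Step 4: 45-fold → factor 45
Step 5: 4.2 mL + 4250 μL = 8.45 mL total → factor 8.45/4.2 = 2.0119
Overall dilution factor = 51 × 11.121 × 10.13 × 45 × 2.0119 = 5.202 × 10^5
Stock = 288 cells/mL × 5.202 × 10^5 = 1.50 × 10^8 cells/mL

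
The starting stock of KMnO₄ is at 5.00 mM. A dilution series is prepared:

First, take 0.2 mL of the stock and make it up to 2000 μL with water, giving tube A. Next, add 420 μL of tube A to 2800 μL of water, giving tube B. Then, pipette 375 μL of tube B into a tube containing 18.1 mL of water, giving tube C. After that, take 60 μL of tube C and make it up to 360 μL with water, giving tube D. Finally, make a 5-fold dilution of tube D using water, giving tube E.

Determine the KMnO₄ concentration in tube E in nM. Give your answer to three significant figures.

44.1 nM

Step 1: 0.2 mL brought to 2000 μL → factor 2/0.2 = 10
Step 2: 420 μL + 2800 μL = 3220 μL total → factor 3220/420 = 7.6667
Step 3: 375 μL + 18.1 mL = 18475 μL total → factor 18475/375 = 49.267
Step 4: 60 μL brought to 360 μL → factor 360/60 = 6
Step 5: 5-fold → factor 5
Overall dilution factor = 10 × 7.6667 × 49.267 × 6 × 5 = 1.1331 × 10^5
Final = 5.00 mM / 1.1331 × 10^5 = 4.413 × 10^-5 mM = 44.1 nM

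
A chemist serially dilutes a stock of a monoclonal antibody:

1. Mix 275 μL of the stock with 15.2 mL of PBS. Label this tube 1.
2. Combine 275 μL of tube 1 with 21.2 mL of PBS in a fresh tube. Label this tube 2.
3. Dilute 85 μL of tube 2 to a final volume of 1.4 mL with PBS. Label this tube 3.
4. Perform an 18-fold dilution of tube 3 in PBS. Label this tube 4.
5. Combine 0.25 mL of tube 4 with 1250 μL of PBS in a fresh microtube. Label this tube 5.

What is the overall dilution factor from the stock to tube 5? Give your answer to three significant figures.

Step 1: 275 μL + 15.2 mL = 15475 μL total → factor 15475/275 = 56.273
Step 2: 275 μL + 21.2 mL = 21475 μL total → factor 21475/275 = 78.091
Step 3: 85 μL brought to 1.4 mL → factor 1400/85 = 16.471
Step 4: 18-fold → factor 18
Step 5: 0.25 mL + 1250 μL = 1.5 mL total → factor 1.5/0.25 = 6
Overall dilution factor = 56.273 × 78.091 × 16.471 × 18 × 6 = 7.8168 × 10^6

7.82 × 10^6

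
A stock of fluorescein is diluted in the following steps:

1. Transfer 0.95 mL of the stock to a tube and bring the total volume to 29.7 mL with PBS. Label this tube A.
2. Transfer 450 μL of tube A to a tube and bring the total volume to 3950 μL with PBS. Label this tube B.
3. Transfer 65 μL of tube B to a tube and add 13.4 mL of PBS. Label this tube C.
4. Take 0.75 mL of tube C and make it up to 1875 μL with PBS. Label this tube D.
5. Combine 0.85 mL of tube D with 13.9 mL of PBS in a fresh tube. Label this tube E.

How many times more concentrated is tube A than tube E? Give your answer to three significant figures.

7.89 × 10^4

Step 1: 0.95 mL brought to 29.7 mL → factor 29.7/0.95 = 31.263
Step 2: 450 μL brought to 3950 μL → factor 3950/450 = 8.7778
Step 3: 65 μL + 13.4 mL = 13465 μL total → factor 13465/65 = 207.15
Step 4: 0.75 mL brought to 1875 μL → factor 1.875/0.75 = 2.5
Step 5: 0.85 mL + 13.9 mL = 14.75 mL total → factor 14.75/0.85 = 17.353
Dilution factor to tube A = 31.263; to tube E = 2.4662 × 10^6
[tube A]/[tube E] = (factor to tube E)/(factor to tube A) = 2.4662 × 10^6/31.263 = 7.89 × 10^4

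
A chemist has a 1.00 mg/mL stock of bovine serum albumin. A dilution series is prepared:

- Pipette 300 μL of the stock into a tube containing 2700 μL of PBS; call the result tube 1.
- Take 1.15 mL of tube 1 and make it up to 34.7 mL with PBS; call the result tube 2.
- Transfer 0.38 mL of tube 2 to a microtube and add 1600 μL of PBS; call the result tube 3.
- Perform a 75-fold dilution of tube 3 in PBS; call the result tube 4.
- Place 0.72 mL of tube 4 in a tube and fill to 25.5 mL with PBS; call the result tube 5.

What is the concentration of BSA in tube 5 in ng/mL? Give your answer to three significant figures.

Step 1: 300 μL + 2700 μL = 3000 μL total → factor 3000/300 = 10
Step 2: 1.15 mL brought to 34.7 mL → factor 34.7/1.15 = 30.174
Step 3: 0.38 mL + 1600 μL = 1.98 mL total → factor 1.98/0.38 = 5.2105
Step 4: 75-fold → factor 75
Step 5: 0.72 mL brought to 25.5 mL → factor 25.5/0.72 = 35.417
Overall dilution factor = 10 × 30.174 × 5.2105 × 75 × 35.417 = 4.1762 × 10^6
Final = 1.00 mg/mL / 4.1762 × 10^6 = 2.395 × 10^-7 mg/mL = 0.239 ng/mL

0.239 ng/mL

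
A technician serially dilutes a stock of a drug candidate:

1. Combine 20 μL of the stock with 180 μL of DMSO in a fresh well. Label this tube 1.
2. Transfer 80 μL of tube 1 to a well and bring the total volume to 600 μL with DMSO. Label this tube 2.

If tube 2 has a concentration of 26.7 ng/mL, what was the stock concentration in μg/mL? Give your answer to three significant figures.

Step 1: 20 μL + 180 μL = 200 μL total → factor 200/20 = 10
Step 2: 80 μL brought to 600 μL → factor 600/80 = 7.5
Overall dilution factor = 10 × 7.5 = 75
Stock = 26.7 ng/mL × 75 = 2002 ng/mL = 2.00 μg/mL

2.00 μg/mL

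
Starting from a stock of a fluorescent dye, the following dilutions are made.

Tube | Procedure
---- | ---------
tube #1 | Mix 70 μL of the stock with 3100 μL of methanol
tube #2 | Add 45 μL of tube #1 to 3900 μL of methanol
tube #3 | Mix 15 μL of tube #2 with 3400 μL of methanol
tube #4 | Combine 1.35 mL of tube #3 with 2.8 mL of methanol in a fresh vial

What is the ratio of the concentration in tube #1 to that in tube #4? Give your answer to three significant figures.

Step 1: 70 μL + 3100 μL = 3170 μL total → factor 3170/70 = 45.286
Step 2: 45 μL + 3900 μL = 3945 μL total → factor 3945/45 = 87.667
Step 3: 15 μL + 3400 μL = 3415 μL total → factor 3415/15 = 227.67
Step 4: 1.35 mL + 2.8 mL = 4.15 mL total → factor 4.15/1.35 = 3.0741
Dilution factor to tube #1 = 45.286; to tube #4 = 2.7785 × 10^6
[tube #1]/[tube #4] = (factor to tube #4)/(factor to tube #1) = 2.7785 × 10^6/45.286 = 6.14 × 10^4

6.14 × 10^4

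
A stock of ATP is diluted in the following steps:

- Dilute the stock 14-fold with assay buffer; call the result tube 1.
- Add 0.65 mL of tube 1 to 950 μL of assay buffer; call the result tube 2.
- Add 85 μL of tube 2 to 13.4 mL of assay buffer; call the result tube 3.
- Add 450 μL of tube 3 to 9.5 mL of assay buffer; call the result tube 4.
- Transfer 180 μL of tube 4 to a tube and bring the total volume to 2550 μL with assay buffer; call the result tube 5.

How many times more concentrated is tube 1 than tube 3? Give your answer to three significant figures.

Step 1: 14-fold → factor 14
Step 2: 0.65 mL + 950 μL = 1.6 mL total → factor 1.6/0.65 = 2.4615
Step 3: 85 μL + 13.4 mL = 13485 μL total → factor 13485/85 = 158.65
Dilution factor to tube 1 = 14; to tube 3 = 5467.2
[tube 1]/[tube 3] = (factor to tube 3)/(factor to tube 1) = 5467.2/14 = 391

391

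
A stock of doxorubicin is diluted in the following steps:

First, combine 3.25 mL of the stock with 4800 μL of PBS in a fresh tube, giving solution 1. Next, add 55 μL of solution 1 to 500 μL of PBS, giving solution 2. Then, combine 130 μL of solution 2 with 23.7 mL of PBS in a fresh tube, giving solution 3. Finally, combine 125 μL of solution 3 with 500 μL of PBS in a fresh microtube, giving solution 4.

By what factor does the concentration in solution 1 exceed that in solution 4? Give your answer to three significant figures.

Step 1: 3.25 mL + 4800 μL = 8.05 mL total → factor 8.05/3.25 = 2.4769
Step 2: 55 μL + 500 μL = 555 μL total → factor 555/55 = 10.091
Step 3: 130 μL + 23.7 mL = 23830 μL total → factor 23830/130 = 183.31
Step 4: 125 μL + 500 μL = 625 μL total → factor 625/125 = 5
Dilution factor to solution 1 = 2.4769; to solution 4 = 22908
[solution 1]/[solution 4] = (factor to solution 4)/(factor to solution 1) = 22908/2.4769 = 9.25 × 10^3

9.25 × 10^3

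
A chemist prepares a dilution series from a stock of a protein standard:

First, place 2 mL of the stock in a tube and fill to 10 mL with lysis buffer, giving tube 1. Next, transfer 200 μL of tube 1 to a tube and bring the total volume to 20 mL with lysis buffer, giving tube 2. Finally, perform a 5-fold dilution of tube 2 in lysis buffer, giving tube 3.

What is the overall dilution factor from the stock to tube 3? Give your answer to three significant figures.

Step 1: 2 mL brought to 10 mL → factor 10/2 = 5
Step 2: 200 μL brought to 20 mL → factor 20000/200 = 100
Step 3: 5-fold → factor 5
Overall dilution factor = 5 × 100 × 5 = 2500

2.50 × 10^3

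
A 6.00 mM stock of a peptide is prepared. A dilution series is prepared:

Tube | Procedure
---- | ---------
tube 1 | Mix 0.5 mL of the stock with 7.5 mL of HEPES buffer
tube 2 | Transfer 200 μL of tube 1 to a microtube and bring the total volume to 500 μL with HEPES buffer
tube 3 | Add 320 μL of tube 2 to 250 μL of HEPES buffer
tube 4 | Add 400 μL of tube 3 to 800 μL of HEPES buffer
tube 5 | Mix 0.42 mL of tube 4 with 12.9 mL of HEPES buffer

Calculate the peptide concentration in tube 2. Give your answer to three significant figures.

Step 1: 0.5 mL + 7.5 mL = 8 mL total → factor 8/0.5 = 16
Step 2: 200 μL brought to 500 μL → factor 500/200 = 2.5
Dilution factor through tube 2 = 16 × 2.5 = 40
[tube 2] = 6.00 mM / 40 = 0.150 mM

0.150 mM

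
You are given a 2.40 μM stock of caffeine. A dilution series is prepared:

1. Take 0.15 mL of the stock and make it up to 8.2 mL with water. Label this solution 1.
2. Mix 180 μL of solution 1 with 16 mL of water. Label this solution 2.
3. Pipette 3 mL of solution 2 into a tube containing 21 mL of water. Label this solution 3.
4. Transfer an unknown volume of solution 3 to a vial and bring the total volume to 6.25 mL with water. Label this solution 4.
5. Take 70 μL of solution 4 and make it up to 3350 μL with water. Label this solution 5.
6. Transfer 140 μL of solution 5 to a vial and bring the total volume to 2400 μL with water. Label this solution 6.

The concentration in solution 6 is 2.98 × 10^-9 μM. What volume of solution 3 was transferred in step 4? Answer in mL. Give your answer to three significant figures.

Step 1: 0.15 mL brought to 8.2 mL → factor 8.2/0.15 = 54.667
Step 2: 180 μL + 16 mL = 16180 μL total → factor 16180/180 = 89.889
Step 3: 3 mL + 21 mL = 24 mL total → factor 24/3 = 8
Step 4: v brought to 6.25 mL → factor = 6.25 mL/v
Step 5: 70 μL brought to 3350 μL → factor 3350/70 = 47.857
Step 6: 140 μL brought to 2400 μL → factor 2400/140 = 17.143
Product of known-step factors = 3.2251 × 10^7
Overall factor = 2.40 μM / (2.98 × 10^-9 μM) = 8.0537 × 10^8
Step-4 factor = 8.0537 × 10^8 / 3.2251 × 10^7 = 24.972
v = 6.25 mL / 24.972 = 0.250 mL

0.250 mL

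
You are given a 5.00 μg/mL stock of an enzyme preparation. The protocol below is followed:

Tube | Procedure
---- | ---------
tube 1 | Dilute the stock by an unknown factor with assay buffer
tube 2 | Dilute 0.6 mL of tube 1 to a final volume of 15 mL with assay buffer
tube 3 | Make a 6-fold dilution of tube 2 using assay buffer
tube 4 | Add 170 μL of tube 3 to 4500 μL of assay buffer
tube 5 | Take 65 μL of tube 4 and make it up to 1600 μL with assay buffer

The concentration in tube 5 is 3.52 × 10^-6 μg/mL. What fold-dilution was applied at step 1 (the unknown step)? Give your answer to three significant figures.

Step 1: unknown factor x
Step 2: 0.6 mL brought to 15 mL → factor 15/0.6 = 25
Step 3: 6-fold → factor 6
Step 4: 170 μL + 4500 μL = 4670 μL total → factor 4670/170 = 27.471
Step 5: 65 μL brought to 1600 μL → factor 1600/65 = 24.615
Product of known-step factors = 1.0143 × 10^5
Overall factor = 5.00 μg/mL / (3.52 × 10^-6 μg/mL) = 1.4205 × 10^6
x = 1.4205 × 10^6 / 1.0143 × 10^5 = 14.0

14.0-fold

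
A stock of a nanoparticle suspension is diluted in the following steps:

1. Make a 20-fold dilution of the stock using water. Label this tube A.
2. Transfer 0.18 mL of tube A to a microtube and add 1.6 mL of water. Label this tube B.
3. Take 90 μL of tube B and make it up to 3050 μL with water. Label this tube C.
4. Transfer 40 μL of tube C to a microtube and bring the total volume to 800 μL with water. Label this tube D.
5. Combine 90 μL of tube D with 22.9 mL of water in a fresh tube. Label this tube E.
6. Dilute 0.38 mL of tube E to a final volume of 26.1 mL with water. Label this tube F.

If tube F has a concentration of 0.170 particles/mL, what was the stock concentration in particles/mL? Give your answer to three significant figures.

Step 1: 20-fold → factor 20
Step 2: 0.18 mL + 1.6 mL = 1.78 mL total → factor 1.78/0.18 = 9.8889
Step 3: 90 μL brought to 3050 μL → factor 3050/90 = 33.889
Step 4: 40 μL brought to 800 μL → factor 800/40 = 20
Step 5: 90 μL + 22.9 mL = 22990 μL total → factor 22990/90 = 255.44
Step 6: 0.38 mL brought to 26.1 mL → factor 26.1/0.38 = 68.684
Overall dilution factor = 20 × 9.8889 × 33.889 × 20 × 255.44 × 68.684 = 2.3519 × 10^9
Stock = 0.170 particles/mL × 2.3519 × 10^9 = 4.00 × 10^8 particles/mL

4.00 × 10^8 particles/mL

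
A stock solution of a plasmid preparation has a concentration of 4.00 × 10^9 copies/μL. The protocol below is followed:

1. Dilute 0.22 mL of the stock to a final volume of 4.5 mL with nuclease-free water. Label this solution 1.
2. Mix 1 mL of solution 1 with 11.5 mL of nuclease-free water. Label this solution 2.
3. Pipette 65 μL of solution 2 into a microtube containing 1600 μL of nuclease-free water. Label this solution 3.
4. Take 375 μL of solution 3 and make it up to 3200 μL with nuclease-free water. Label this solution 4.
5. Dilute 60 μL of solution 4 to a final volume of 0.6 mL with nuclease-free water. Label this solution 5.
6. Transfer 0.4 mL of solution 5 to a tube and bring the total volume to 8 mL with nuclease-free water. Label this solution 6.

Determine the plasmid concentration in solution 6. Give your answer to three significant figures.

Step 1: 0.22 mL brought to 4.5 mL → factor 4.5/0.22 = 20.455
Step 2: 1 mL + 11.5 mL = 12.5 mL total → factor 12.5/1 = 12.5
Step 3: 65 μL + 1600 μL = 1665 μL total → factor 1665/65 = 25.615
Step 4: 375 μL brought to 3200 μL → factor 3200/375 = 8.5333
Step 5: 60 μL brought to 0.6 mL → factor 600/60 = 10
Step 6: 0.4 mL brought to 8 mL → factor 8/0.4 = 20
Overall dilution factor = 20.455 × 12.5 × 25.615 × 8.5333 × 10 × 20 = 1.1178 × 10^7
Final = 4.00 × 10^9 copies/μL / 1.1178 × 10^7 = 358 copies/μL

358 copies/μL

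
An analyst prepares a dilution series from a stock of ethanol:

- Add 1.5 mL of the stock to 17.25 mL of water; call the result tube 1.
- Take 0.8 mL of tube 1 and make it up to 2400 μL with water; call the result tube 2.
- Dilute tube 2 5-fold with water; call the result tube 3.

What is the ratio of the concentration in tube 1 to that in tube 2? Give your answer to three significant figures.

Step 1: 1.5 mL + 17.25 mL = 18.75 mL total → factor 18.75/1.5 = 12.5
Step 2: 0.8 mL brought to 2400 μL → factor 2.4/0.8 = 3
Dilution factor to tube 1 = 12.5; to tube 2 = 37.5
[tube 1]/[tube 2] = (factor to tube 2)/(factor to tube 1) = 37.5/12.5 = 3.00

3.00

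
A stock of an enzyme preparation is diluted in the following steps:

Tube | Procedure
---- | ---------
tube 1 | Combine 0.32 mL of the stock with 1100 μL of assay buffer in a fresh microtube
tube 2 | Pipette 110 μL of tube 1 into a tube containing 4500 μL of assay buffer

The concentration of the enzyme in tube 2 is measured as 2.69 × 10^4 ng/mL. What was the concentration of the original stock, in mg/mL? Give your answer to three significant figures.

5.00 mg/mL

Step 1: 0.32 mL + 1100 μL = 1.42 mL total → factor 1.42/0.32 = 4.4375
Step 2: 110 μL + 4500 μL = 4610 μL total → factor 4610/110 = 41.909
Overall dilution factor = 4.4375 × 41.909 = 185.97
Stock = 2.69 × 10^4 ng/mL × 185.97 = 5.003 × 10^6 ng/mL = 5.00 mg/mL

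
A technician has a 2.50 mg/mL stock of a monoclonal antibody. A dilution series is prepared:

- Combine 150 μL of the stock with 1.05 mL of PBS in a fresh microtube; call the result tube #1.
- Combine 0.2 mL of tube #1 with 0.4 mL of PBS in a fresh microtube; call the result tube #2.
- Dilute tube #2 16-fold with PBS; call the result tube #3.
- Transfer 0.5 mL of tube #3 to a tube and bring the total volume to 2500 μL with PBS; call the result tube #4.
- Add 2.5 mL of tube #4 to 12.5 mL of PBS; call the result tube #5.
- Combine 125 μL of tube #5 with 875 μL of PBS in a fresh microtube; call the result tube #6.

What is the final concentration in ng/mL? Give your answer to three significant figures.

27.1 ng/mL

Step 1: 150 μL + 1.05 mL = 1200 μL total → factor 1200/150 = 8
Step 2: 0.2 mL + 0.4 mL = 0.6 mL total → factor 0.6/0.2 = 3
Step 3: 16-fold → factor 16
Step 4: 0.5 mL brought to 2500 μL → factor 2.5/0.5 = 5
Step 5: 2.5 mL + 12.5 mL = 15 mL total → factor 15/2.5 = 6
Step 6: 125 μL + 875 μL = 1000 μL total → factor 1000/125 = 8
Overall dilution factor = 8 × 3 × 16 × 5 × 6 × 8 = 92160
Final = 2.50 mg/mL / 92160 = 2.713 × 10^-5 mg/mL = 27.1 ng/mL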